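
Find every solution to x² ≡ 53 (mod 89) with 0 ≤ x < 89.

89 ≡ 1 (mod 4), so we find a root by search.
Trying successive values, 26² = 676 ≡ 53 (mod 89). The other root is 89 − 26 = 63.

26, 63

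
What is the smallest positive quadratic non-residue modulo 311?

11

(2/311) = +1, so 2 is a residue.
(3/311) = +1, so 3 is a residue.
(4/311) = +1, so 4 is a residue.
(5/311) = +1, so 5 is a residue.
(6/311) = +1, so 6 is a residue.
(7/311) = +1, so 7 is a residue.
(8/311) = +1, so 8 is a residue.
(9/311) = +1, so 9 is a residue.
(10/311) = +1, so 10 is a residue.
(11/311) = −1, so 11 is the smallest positive non-residue mod 311.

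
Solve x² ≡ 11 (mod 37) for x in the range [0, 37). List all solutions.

14, 23

37 ≡ 1 (mod 4), so we find a root by search.
Trying successive values, 14² = 196 ≡ 11 (mod 37). The other root is 37 − 14 = 23.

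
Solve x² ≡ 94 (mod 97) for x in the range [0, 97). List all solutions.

97 ≡ 1 (mod 4), so we find a root by search.
Trying successive values, 26² = 676 ≡ 94 (mod 97). The other root is 97 − 26 = 71.

26, 71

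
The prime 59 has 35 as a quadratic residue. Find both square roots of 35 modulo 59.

Since 59 ≡ 3 (mod 4), a square root of 35 is 35^((59+1)/4) = 35^15 mod 59.
Repeated squaring: 35^2≡45, 35^4≡19, 35^8≡7 (mod 59).
35^15 = 35^(8+4+2+1) ≡ 25 (mod 59).
Check: 25² = 625 ≡ 35 (mod 59). The two roots are 25 and 34.

25, 34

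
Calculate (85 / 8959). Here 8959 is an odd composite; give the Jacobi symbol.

0

Reciprocity: 85 ≡ 1 and 8959 ≡ 3 (mod 4), so (85/8959) = +(8959/85).
Reduce top mod 85: now compute (34/85).
Pull out 2: since 85 ≡ 5 (mod 8), (2/85) = -1.
Reciprocity: 17 ≡ 1 and 85 ≡ 1 (mod 4), so (17/85) = +(85/17).
Reduce top mod 17: now compute (0/17).
Top reduces to 0: gcd > 1, so the symbol is 0.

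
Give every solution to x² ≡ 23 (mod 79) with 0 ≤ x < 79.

24, 55

Since 79 ≡ 3 (mod 4), a square root of 23 is 23^((79+1)/4) = 23^20 mod 79.
Repeated squaring: 23^2≡55, 23^4≡23, 23^8≡55, 23^16≡23 (mod 79).
23^20 = 23^(16+4) ≡ 55 (mod 79).
Check: 55² = 3025 ≡ 23 (mod 79). The two roots are 24 and 55.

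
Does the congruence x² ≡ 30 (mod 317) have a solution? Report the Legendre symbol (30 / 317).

Euler's criterion: (30/317) ≡ 30^158 (mod 317).
30^2 ≡ 266 (mod 317)
30^4 ≡ 65 (mod 317)
30^8 ≡ 104 (mod 317)
30^16 ≡ 38 (mod 317)
30^32 ≡ 176 (mod 317)
30^64 ≡ 227 (mod 317)
30^128 ≡ 175 (mod 317)
30^158 = 30^(128+16+8+4+2) ≡ 316 (mod 317).
Result is 316 ≡ −1, so (30/317) = −1.

-1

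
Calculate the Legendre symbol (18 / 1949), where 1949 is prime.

Pull out 2: since 1949 ≡ 5 (mod 8), (2/1949) = -1.
Reciprocity: 9 ≡ 1 and 1949 ≡ 1 (mod 4), so (9/1949) = +(1949/9).
Reduce top mod 9: now compute (5/9).
Reciprocity: 5 ≡ 1 and 9 ≡ 1 (mod 4), so (5/9) = +(9/5).
Reduce top mod 5: now compute (4/5).
Pull out 2^2: since 5 ≡ 5 (mod 8), (2/5) = -1, so (2/5)^2 = +1.
Reached (1/5) = 1. Collecting the sign flips along the way, the symbol is -1.

-1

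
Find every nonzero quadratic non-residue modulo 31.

Square k = 1,…,15 (k and 31−k give the same square):
1²=1, 2²=4, 3²=9, 4²=16, 5²=25, 6²≡5, 7²≡18, 8²≡2, 9²≡19, 10²≡7, 11²≡28, 12²≡20, 13²≡14, 14²≡10, 15²≡8 (mod 31).
The residues are {1, 2, 4, 5, 7, 8, 9, 10, 14, 16, 18, 19, 20, 25, 28}; the non-residues are the remaining 15 nonzero classes.

3,6,11,12,13,15,17,21,22,23,24,26,27,29,30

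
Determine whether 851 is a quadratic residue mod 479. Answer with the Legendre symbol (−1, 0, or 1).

-1

Euler's criterion: (851/479) ≡ 372^239 (mod 479).
372^2 ≡ 432 (mod 479)
372^4 ≡ 293 (mod 479)
372^8 ≡ 108 (mod 479)
372^16 ≡ 168 (mod 479)
372^32 ≡ 442 (mod 479)
372^64 ≡ 411 (mod 479)
372^128 ≡ 313 (mod 479)
372^239 = 372^(128+64+32+8+4+2+1) ≡ 478 (mod 479).
Result is 478 ≡ −1, so (851/479) = −1.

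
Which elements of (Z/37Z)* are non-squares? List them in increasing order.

Square k = 1,…,18 (k and 37−k give the same square):
1²=1, 2²=4, 3²=9, 4²=16, 5²=25, 6²=36, 7²≡12, 8²≡27, 9²≡7, 10²≡26, 11²≡10, 12²≡33, 13²≡21, 14²≡11, 15²≡3, 16²≡34, 17²≡30, 18²≡28 (mod 37).
The residues are {1, 3, 4, 7, 9, 10, 11, 12, 16, 21, 25, 26, 27, 28, 30, 33, 34, 36}; the non-residues are the remaining 18 nonzero classes.

2 5 6 8 13 14 15 17 18 19 20 22 23 24 29 31 32 35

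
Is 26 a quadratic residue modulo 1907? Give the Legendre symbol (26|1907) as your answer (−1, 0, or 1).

-1

Pull out 2: since 1907 ≡ 3 (mod 8), (2/1907) = -1.
Reciprocity: 13 ≡ 1 and 1907 ≡ 3 (mod 4), so (13/1907) = +(1907/13).
Reduce top mod 13: now compute (9/13).
Reciprocity: 9 ≡ 1 and 13 ≡ 1 (mod 4), so (9/13) = +(13/9).
Reduce top mod 9: now compute (4/9).
Pull out 2^2: since 9 ≡ 1 (mod 8), (2/9) = +1, so (2/9)^2 = +1.
Reached (1/9) = 1. Collecting the sign flips along the way, the symbol is -1.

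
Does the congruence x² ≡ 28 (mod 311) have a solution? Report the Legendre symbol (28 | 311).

1

Euler's criterion: (28/311) ≡ 28^155 (mod 311).
28^2 ≡ 162 (mod 311)
28^4 ≡ 120 (mod 311)
28^8 ≡ 94 (mod 311)
28^16 ≡ 128 (mod 311)
28^32 ≡ 212 (mod 311)
28^64 ≡ 160 (mod 311)
28^128 ≡ 98 (mod 311)
28^155 = 28^(128+16+8+2+1) ≡ 1 (mod 311).
Result is 1, so (28/311) = 1.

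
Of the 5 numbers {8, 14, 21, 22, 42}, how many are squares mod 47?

(8/47) = +1 → QR.
(14/47) = +1 → QR.
(21/47) = +1 → QR.
(22/47) = -1 → non-residue.
(42/47) = +1 → QR.
Total quadratic residues among the 5: 4.

4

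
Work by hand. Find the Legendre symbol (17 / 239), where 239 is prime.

1

Euler's criterion: (17/239) ≡ 17^119 (mod 239).
17^2 ≡ 50 (mod 239)
17^4 ≡ 110 (mod 239)
17^8 ≡ 150 (mod 239)
17^16 ≡ 34 (mod 239)
17^32 ≡ 200 (mod 239)
17^64 ≡ 87 (mod 239)
17^119 = 17^(64+32+16+4+2+1) ≡ 1 (mod 239).
Result is 1, so (17/239) = 1.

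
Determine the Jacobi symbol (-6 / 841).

First reduce: -6 ≡ 835 (mod 841).
Reciprocity: 835 ≡ 3 and 841 ≡ 1 (mod 4), so (835/841) = +(841/835).
Reduce top mod 835: now compute (6/835).
Pull out 2: since 835 ≡ 3 (mod 8), (2/835) = -1.
Reciprocity: 3 ≡ 3 and 835 ≡ 3 (mod 4), so (3/835) = −(835/3).
Reduce top mod 3: now compute (1/3).
Reached (1/3) = 1. Collecting the sign flips along the way, the symbol is +1.

1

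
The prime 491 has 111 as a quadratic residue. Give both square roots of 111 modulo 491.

Since 491 ≡ 3 (mod 4), a square root of 111 is 111^((491+1)/4) = 111^123 mod 491.
Repeated squaring: 111^2≡46, 111^4≡152, 111^8≡27, 111^16≡238, 111^32≡179, 111^64≡126 (mod 491).
111^123 = 111^(64+32+16+8+2+1) ≡ 354 (mod 491).
Check: 354² = 125316 ≡ 111 (mod 491). The two roots are 137 and 354.

137, 354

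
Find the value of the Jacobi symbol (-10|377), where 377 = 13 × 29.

-1

First reduce: -10 ≡ 367 (mod 377).
Reciprocity: 367 ≡ 3 and 377 ≡ 1 (mod 4), so (367/377) = +(377/367).
Reduce top mod 367: now compute (10/367).
Pull out 2: since 367 ≡ 7 (mod 8), (2/367) = +1.
Reciprocity: 5 ≡ 1 and 367 ≡ 3 (mod 4), so (5/367) = +(367/5).
Reduce top mod 5: now compute (2/5).
Pull out 2: since 5 ≡ 5 (mod 8), (2/5) = -1.
Reached (1/5) = 1. Collecting the sign flips along the way, the symbol is -1.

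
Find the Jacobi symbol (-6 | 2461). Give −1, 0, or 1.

-1

First reduce: -6 ≡ 2455 (mod 2461).
Reciprocity: 2455 ≡ 3 and 2461 ≡ 1 (mod 4), so (2455/2461) = +(2461/2455).
Reduce top mod 2455: now compute (6/2455).
Pull out 2: since 2455 ≡ 7 (mod 8), (2/2455) = +1.
Reciprocity: 3 ≡ 3 and 2455 ≡ 3 (mod 4), so (3/2455) = −(2455/3).
Reduce top mod 3: now compute (1/3).
Reached (1/3) = 1. Collecting the sign flips along the way, the symbol is -1.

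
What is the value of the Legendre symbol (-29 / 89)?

First reduce: -29 ≡ 60 (mod 89).
Pull out 2^2: since 89 ≡ 1 (mod 8), (2/89) = +1, so (2/89)^2 = +1.
Reciprocity: 15 ≡ 3 and 89 ≡ 1 (mod 4), so (15/89) = +(89/15).
Reduce top mod 15: now compute (14/15).
Pull out 2: since 15 ≡ 7 (mod 8), (2/15) = +1.
Reciprocity: 7 ≡ 3 and 15 ≡ 3 (mod 4), so (7/15) = −(15/7).
Reduce top mod 7: now compute (1/7).
Reached (1/7) = 1. Collecting the sign flips along the way, the symbol is -1.

-1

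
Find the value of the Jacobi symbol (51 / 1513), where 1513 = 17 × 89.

Reciprocity: 51 ≡ 3 and 1513 ≡ 1 (mod 4), so (51/1513) = +(1513/51).
Reduce top mod 51: now compute (34/51).
Pull out 2: since 51 ≡ 3 (mod 8), (2/51) = -1.
Reciprocity: 17 ≡ 1 and 51 ≡ 3 (mod 4), so (17/51) = +(51/17).
Reduce top mod 17: now compute (0/17).
Top reduces to 0: gcd > 1, so the symbol is 0.

0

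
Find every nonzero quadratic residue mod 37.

Square k = 1,…,18 (k and 37−k give the same square):
1²=1, 2²=4, 3²=9, 4²=16, 5²=25, 6²=36, 7²≡12, 8²≡27, 9²≡7, 10²≡26, 11²≡10, 12²≡33, 13²≡21, 14²≡11, 15²≡3, 16²≡34, 17²≡30, 18²≡28 (mod 37).
So the quadratic residues mod 37 are {1, 3, 4, 7, 9, 10, 11, 12, 16, 21, 25, 26, 27, 28, 30, 33, 34, 36}.

1, 3, 4, 7, 9, 10, 11, 12, 16, 21, 25, 26, 27, 28, 30, 33, 34, 36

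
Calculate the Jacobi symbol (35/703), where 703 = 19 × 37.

Reciprocity: 35 ≡ 3 and 703 ≡ 3 (mod 4), so (35/703) = −(703/35).
Reduce top mod 35: now compute (3/35).
Reciprocity: 3 ≡ 3 and 35 ≡ 3 (mod 4), so (3/35) = −(35/3).
Reduce top mod 3: now compute (2/3).
Pull out 2: since 3 ≡ 3 (mod 8), (2/3) = -1.
Reached (1/3) = 1. Collecting the sign flips along the way, the symbol is -1.

-1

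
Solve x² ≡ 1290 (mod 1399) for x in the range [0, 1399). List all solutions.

413, 986

Since 1399 ≡ 3 (mod 4), a square root of 1290 is 1290^((1399+1)/4) = 1290^350 mod 1399.
Repeated squaring: 1290^2≡689, 1290^4≡460, 1290^8≡351, 1290^16≡89, 1290^32≡926, 1290^64≡1288, 1290^128≡1129, 1290^256≡152 (mod 1399).
1290^350 = 1290^(256+64+16+8+4+2) ≡ 413 (mod 1399).
Check: 413² = 170569 ≡ 1290 (mod 1399). The two roots are 413 and 986.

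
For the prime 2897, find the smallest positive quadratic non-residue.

3

(2/2897) = +1, so 2 is a residue.
(3/2897) = −1, so 3 is the smallest positive non-residue mod 2897.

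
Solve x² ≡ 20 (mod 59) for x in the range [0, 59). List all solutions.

16, 43

Since 59 ≡ 3 (mod 4), a square root of 20 is 20^((59+1)/4) = 20^15 mod 59.
Repeated squaring: 20^2≡46, 20^4≡51, 20^8≡5 (mod 59).
20^15 = 20^(8+4+2+1) ≡ 16 (mod 59).
Check: 16² = 256 ≡ 20 (mod 59). The two roots are 16 and 43.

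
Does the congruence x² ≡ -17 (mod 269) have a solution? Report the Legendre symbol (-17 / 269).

-1

First reduce: -17 ≡ 252 (mod 269).
Pull out 2^2: since 269 ≡ 5 (mod 8), (2/269) = -1, so (2/269)^2 = +1.
Reciprocity: 63 ≡ 3 and 269 ≡ 1 (mod 4), so (63/269) = +(269/63).
Reduce top mod 63: now compute (17/63).
Reciprocity: 17 ≡ 1 and 63 ≡ 3 (mod 4), so (17/63) = +(63/17).
Reduce top mod 17: now compute (12/17).
Pull out 2^2: since 17 ≡ 1 (mod 8), (2/17) = +1, so (2/17)^2 = +1.
Reciprocity: 3 ≡ 3 and 17 ≡ 1 (mod 4), so (3/17) = +(17/3).
Reduce top mod 3: now compute (2/3).
Pull out 2: since 3 ≡ 3 (mod 8), (2/3) = -1.
Reached (1/3) = 1. Collecting the sign flips along the way, the symbol is -1.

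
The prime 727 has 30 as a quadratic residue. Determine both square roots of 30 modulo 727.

311, 416

Since 727 ≡ 3 (mod 4), a square root of 30 is 30^((727+1)/4) = 30^182 mod 727.
Repeated squaring: 30^2≡173, 30^4≡122, 30^8≡344, 30^16≡562, 30^32≡326, 30^64≡134, 30^128≡508 (mod 727).
30^182 = 30^(128+32+16+4+2) ≡ 416 (mod 727).
Check: 416² = 173056 ≡ 30 (mod 727). The two roots are 311 and 416.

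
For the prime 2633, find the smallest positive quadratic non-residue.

(2/2633) = +1, so 2 is a residue.
(3/2633) = −1, so 3 is the smallest positive non-residue mod 2633.

3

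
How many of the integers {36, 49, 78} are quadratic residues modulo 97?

(36/97) = +1 → QR.
(49/97) = +1 → QR.
(78/97) = -1 → non-residue.
Total quadratic residues among the 3: 2.

2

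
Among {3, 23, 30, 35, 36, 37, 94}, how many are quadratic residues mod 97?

4

(3/97) = +1 → QR.
(23/97) = -1 → non-residue.
(30/97) = -1 → non-residue.
(35/97) = +1 → QR.
(36/97) = +1 → QR.
(37/97) = -1 → non-residue.
(94/97) = +1 → QR.
Total quadratic residues among the 7: 4.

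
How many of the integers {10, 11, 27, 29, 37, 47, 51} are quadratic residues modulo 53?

(10/53) = +1 → QR.
(11/53) = +1 → QR.
(27/53) = -1 → non-residue.
(29/53) = +1 → QR.
(37/53) = +1 → QR.
(47/53) = +1 → QR.
(51/53) = -1 → non-residue.
Total quadratic residues among the 7: 5.

5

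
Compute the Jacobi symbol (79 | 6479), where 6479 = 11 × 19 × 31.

-1

Reciprocity: 79 ≡ 3 and 6479 ≡ 3 (mod 4), so (79/6479) = −(6479/79).
Reduce top mod 79: now compute (1/79).
Reached (1/79) = 1. Collecting the sign flips along the way, the symbol is -1.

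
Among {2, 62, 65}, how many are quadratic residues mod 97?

3

(2/97) = +1 → QR.
(62/97) = +1 → QR.
(65/97) = +1 → QR.
Total quadratic residues among the 3: 3.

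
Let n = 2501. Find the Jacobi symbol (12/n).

Pull out 2^2: since 2501 ≡ 5 (mod 8), (2/2501) = -1, so (2/2501)^2 = +1.
Reciprocity: 3 ≡ 3 and 2501 ≡ 1 (mod 4), so (3/2501) = +(2501/3).
Reduce top mod 3: now compute (2/3).
Pull out 2: since 3 ≡ 3 (mod 8), (2/3) = -1.
Reached (1/3) = 1. Collecting the sign flips along the way, the symbol is -1.

-1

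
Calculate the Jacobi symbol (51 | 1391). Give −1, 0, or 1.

Reciprocity: 51 ≡ 3 and 1391 ≡ 3 (mod 4), so (51/1391) = −(1391/51).
Reduce top mod 51: now compute (14/51).
Pull out 2: since 51 ≡ 3 (mod 8), (2/51) = -1.
Reciprocity: 7 ≡ 3 and 51 ≡ 3 (mod 4), so (7/51) = −(51/7).
Reduce top mod 7: now compute (2/7).
Pull out 2: since 7 ≡ 7 (mod 8), (2/7) = +1.
Reached (1/7) = 1. Collecting the sign flips along the way, the symbol is -1.

-1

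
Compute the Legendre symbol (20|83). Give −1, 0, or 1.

Euler's criterion: (20/83) ≡ 20^41 (mod 83).
20^2 ≡ 68 (mod 83)
20^4 ≡ 59 (mod 83)
20^8 ≡ 78 (mod 83)
20^16 ≡ 25 (mod 83)
20^32 ≡ 44 (mod 83)
20^41 = 20^(32+8+1) ≡ 82 (mod 83).
Result is 82 ≡ −1, so (20/83) = −1.

-1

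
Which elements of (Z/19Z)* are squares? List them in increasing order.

1,4,5,6,7,9,11,16,17

Square k = 1,…,9 (k and 19−k give the same square):
1²=1, 2²=4, 3²=9, 4²=16, 5²≡6, 6²≡17, 7²≡11, 8²≡7, 9²≡5 (mod 19).
So the quadratic residues mod 19 are {1, 4, 5, 6, 7, 9, 11, 16, 17}.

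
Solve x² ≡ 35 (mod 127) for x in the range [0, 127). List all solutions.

17, 110

Since 127 ≡ 3 (mod 4), a square root of 35 is 35^((127+1)/4) = 35^32 mod 127.
Repeated squaring: 35^2≡82, 35^4≡120, 35^8≡49, 35^16≡115, 35^32≡17 (mod 127).
35^32 = 35^(32) ≡ 17 (mod 127).
Check: 17² = 289 ≡ 35 (mod 127). The two roots are 17 and 110.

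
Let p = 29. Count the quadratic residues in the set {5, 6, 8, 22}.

3

(5/29) = +1 → QR.
(6/29) = +1 → QR.
(8/29) = -1 → non-residue.
(22/29) = +1 → QR.
Total quadratic residues among the 4: 3.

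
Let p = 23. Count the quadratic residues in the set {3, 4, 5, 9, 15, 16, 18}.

(3/23) = +1 → QR.
(4/23) = +1 → QR.
(5/23) = -1 → non-residue.
(9/23) = +1 → QR.
(15/23) = -1 → non-residue.
(16/23) = +1 → QR.
(18/23) = +1 → QR.
Total quadratic residues among the 7: 5.

5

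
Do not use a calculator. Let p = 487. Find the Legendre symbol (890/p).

-1

First reduce: 890 ≡ 403 (mod 487).
Reciprocity: 403 ≡ 3 and 487 ≡ 3 (mod 4), so (403/487) = −(487/403).
Reduce top mod 403: now compute (84/403).
Pull out 2^2: since 403 ≡ 3 (mod 8), (2/403) = -1, so (2/403)^2 = +1.
Reciprocity: 21 ≡ 1 and 403 ≡ 3 (mod 4), so (21/403) = +(403/21).
Reduce top mod 21: now compute (4/21).
Pull out 2^2: since 21 ≡ 5 (mod 8), (2/21) = -1, so (2/21)^2 = +1.
Reached (1/21) = 1. Collecting the sign flips along the way, the symbol is -1.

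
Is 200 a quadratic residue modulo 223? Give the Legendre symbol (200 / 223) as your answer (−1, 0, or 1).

Euler's criterion: (200/223) ≡ 200^111 (mod 223).
200^2 ≡ 83 (mod 223)
200^4 ≡ 199 (mod 223)
200^8 ≡ 130 (mod 223)
200^16 ≡ 175 (mod 223)
200^32 ≡ 74 (mod 223)
200^64 ≡ 124 (mod 223)
200^111 = 200^(64+32+8+4+2+1) ≡ 1 (mod 223).
Result is 1, so (200/223) = 1.

1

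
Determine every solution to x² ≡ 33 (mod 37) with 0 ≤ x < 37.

12, 25

37 ≡ 1 (mod 4), so we find a root by search.
Trying successive values, 12² = 144 ≡ 33 (mod 37). The other root is 37 − 12 = 25.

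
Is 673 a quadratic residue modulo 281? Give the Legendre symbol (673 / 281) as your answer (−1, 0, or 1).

1

First reduce: 673 ≡ 111 (mod 281).
Reciprocity: 111 ≡ 3 and 281 ≡ 1 (mod 4), so (111/281) = +(281/111).
Reduce top mod 111: now compute (59/111).
Reciprocity: 59 ≡ 3 and 111 ≡ 3 (mod 4), so (59/111) = −(111/59).
Reduce top mod 59: now compute (52/59).
Pull out 2^2: since 59 ≡ 3 (mod 8), (2/59) = -1, so (2/59)^2 = +1.
Reciprocity: 13 ≡ 1 and 59 ≡ 3 (mod 4), so (13/59) = +(59/13).
Reduce top mod 13: now compute (7/13).
Reciprocity: 7 ≡ 3 and 13 ≡ 1 (mod 4), so (7/13) = +(13/7).
Reduce top mod 7: now compute (6/7).
Pull out 2: since 7 ≡ 7 (mod 8), (2/7) = +1.
Reciprocity: 3 ≡ 3 and 7 ≡ 3 (mod 4), so (3/7) = −(7/3).
Reduce top mod 3: now compute (1/3).
Reached (1/3) = 1. Collecting the sign flips along the way, the symbol is +1.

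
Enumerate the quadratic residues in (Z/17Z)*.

1,2,4,8,9,13,15,16

Square k = 1,…,8 (k and 17−k give the same square):
1²=1, 2²=4, 3²=9, 4²=16, 5²≡8, 6²≡2, 7²≡15, 8²≡13 (mod 17).
So the quadratic residues mod 17 are {1, 2, 4, 8, 9, 13, 15, 16}.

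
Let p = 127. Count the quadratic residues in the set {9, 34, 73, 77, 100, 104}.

5

(9/127) = +1 → QR.
(34/127) = +1 → QR.
(73/127) = +1 → QR.
(77/127) = -1 → non-residue.
(100/127) = +1 → QR.
(104/127) = +1 → QR.
Total quadratic residues among the 6: 5.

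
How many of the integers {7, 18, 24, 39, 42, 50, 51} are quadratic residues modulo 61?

2

(7/61) = -1 → non-residue.
(18/61) = -1 → non-residue.
(24/61) = -1 → non-residue.
(39/61) = +1 → QR.
(42/61) = +1 → QR.
(50/61) = -1 → non-residue.
(51/61) = -1 → non-residue.
Total quadratic residues among the 7: 2.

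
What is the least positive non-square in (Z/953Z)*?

3

(2/953) = +1, so 2 is a residue.
(3/953) = −1, so 3 is the smallest positive non-residue mod 953.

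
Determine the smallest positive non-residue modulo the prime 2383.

3

(2/2383) = +1, so 2 is a residue.
(3/2383) = −1, so 3 is the smallest positive non-residue mod 2383.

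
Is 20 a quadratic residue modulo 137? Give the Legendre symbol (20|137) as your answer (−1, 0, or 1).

-1

Pull out 2^2: since 137 ≡ 1 (mod 8), (2/137) = +1, so (2/137)^2 = +1.
Reciprocity: 5 ≡ 1 and 137 ≡ 1 (mod 4), so (5/137) = +(137/5).
Reduce top mod 5: now compute (2/5).
Pull out 2: since 5 ≡ 5 (mod 8), (2/5) = -1.
Reached (1/5) = 1. Collecting the sign flips along the way, the symbol is -1.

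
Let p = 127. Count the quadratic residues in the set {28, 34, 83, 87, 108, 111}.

(28/127) = -1 → non-residue.
(34/127) = +1 → QR.
(83/127) = -1 → non-residue.
(87/127) = +1 → QR.
(108/127) = -1 → non-residue.
(111/127) = -1 → non-residue.
Total quadratic residues among the 6: 2.

2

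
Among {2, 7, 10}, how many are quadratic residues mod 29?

(2/29) = -1 → non-residue.
(7/29) = +1 → QR.
(10/29) = -1 → non-residue.
Total quadratic residues among the 3: 1.

1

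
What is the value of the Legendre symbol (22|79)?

1

Euler's criterion: (22/79) ≡ 22^39 (mod 79).
22^2 ≡ 10 (mod 79)
22^4 ≡ 21 (mod 79)
22^8 ≡ 46 (mod 79)
22^16 ≡ 62 (mod 79)
22^32 ≡ 52 (mod 79)
22^39 = 22^(32+4+2+1) ≡ 1 (mod 79).
Result is 1, so (22/79) = 1.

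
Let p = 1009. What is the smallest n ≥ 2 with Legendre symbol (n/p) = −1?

11

(2/1009) = +1, so 2 is a residue.
(3/1009) = +1, so 3 is a residue.
(4/1009) = +1, so 4 is a residue.
(5/1009) = +1, so 5 is a residue.
(6/1009) = +1, so 6 is a residue.
(7/1009) = +1, so 7 is a residue.
(8/1009) = +1, so 8 is a residue.
(9/1009) = +1, so 9 is a residue.
(10/1009) = +1, so 10 is a residue.
(11/1009) = −1, so 11 is the smallest positive non-residue mod 1009.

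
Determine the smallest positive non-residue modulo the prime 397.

(2/397) = −1, so 2 is the smallest positive non-residue mod 397.

2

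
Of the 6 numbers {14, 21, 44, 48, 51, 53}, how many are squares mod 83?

4

(14/83) = -1 → non-residue.
(21/83) = +1 → QR.
(44/83) = +1 → QR.
(48/83) = +1 → QR.
(51/83) = +1 → QR.
(53/83) = -1 → non-residue.
Total quadratic residues among the 6: 4.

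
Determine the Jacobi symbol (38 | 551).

0

Pull out 2: since 551 ≡ 7 (mod 8), (2/551) = +1.
Reciprocity: 19 ≡ 3 and 551 ≡ 3 (mod 4), so (19/551) = −(551/19).
Reduce top mod 19: now compute (0/19).
Top reduces to 0: gcd > 1, so the symbol is 0.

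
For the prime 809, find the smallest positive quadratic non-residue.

(2/809) = +1, so 2 is a residue.
(3/809) = −1, so 3 is the smallest positive non-residue mod 809.

3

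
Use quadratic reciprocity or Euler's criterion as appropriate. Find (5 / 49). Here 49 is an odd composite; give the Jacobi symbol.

Reciprocity: 5 ≡ 1 and 49 ≡ 1 (mod 4), so (5/49) = +(49/5).
Reduce top mod 5: now compute (4/5).
Pull out 2^2: since 5 ≡ 5 (mod 8), (2/5) = -1, so (2/5)^2 = +1.
Reached (1/5) = 1. Collecting the sign flips along the way, the symbol is +1.

1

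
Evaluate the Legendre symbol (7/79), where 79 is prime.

Euler's criterion: (7/79) ≡ 7^39 (mod 79).
7^2 ≡ 49 (mod 79)
7^4 ≡ 31 (mod 79)
7^8 ≡ 13 (mod 79)
7^16 ≡ 11 (mod 79)
7^32 ≡ 42 (mod 79)
7^39 = 7^(32+4+2+1) ≡ 78 (mod 79).
Result is 78 ≡ −1, so (7/79) = −1.

-1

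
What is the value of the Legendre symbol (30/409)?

Pull out 2: since 409 ≡ 1 (mod 8), (2/409) = +1.
Reciprocity: 15 ≡ 3 and 409 ≡ 1 (mod 4), so (15/409) = +(409/15).
Reduce top mod 15: now compute (4/15).
Pull out 2^2: since 15 ≡ 7 (mod 8), (2/15) = +1, so (2/15)^2 = +1.
Reached (1/15) = 1. Collecting the sign flips along the way, the symbol is +1.

1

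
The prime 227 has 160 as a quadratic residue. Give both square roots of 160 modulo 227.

Since 227 ≡ 3 (mod 4), a square root of 160 is 160^((227+1)/4) = 160^57 mod 227.
Repeated squaring: 160^2≡176, 160^4≡104, 160^8≡147, 160^16≡44, 160^32≡120 (mod 227).
160^57 = 160^(32+16+8+1) ≡ 29 (mod 227).
Check: 29² = 841 ≡ 160 (mod 227). The two roots are 29 and 198.

29, 198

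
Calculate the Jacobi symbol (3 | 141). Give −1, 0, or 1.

0

Reciprocity: 3 ≡ 3 and 141 ≡ 1 (mod 4), so (3/141) = +(141/3).
Reduce top mod 3: now compute (0/3).
Top reduces to 0: gcd > 1, so the symbol is 0.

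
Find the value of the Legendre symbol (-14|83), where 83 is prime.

1

First reduce: -14 ≡ 69 (mod 83).
Reciprocity: 69 ≡ 1 and 83 ≡ 3 (mod 4), so (69/83) = +(83/69).
Reduce top mod 69: now compute (14/69).
Pull out 2: since 69 ≡ 5 (mod 8), (2/69) = -1.
Reciprocity: 7 ≡ 3 and 69 ≡ 1 (mod 4), so (7/69) = +(69/7).
Reduce top mod 7: now compute (6/7).
Pull out 2: since 7 ≡ 7 (mod 8), (2/7) = +1.
Reciprocity: 3 ≡ 3 and 7 ≡ 3 (mod 4), so (3/7) = −(7/3).
Reduce top mod 3: now compute (1/3).
Reached (1/3) = 1. Collecting the sign flips along the way, the symbol is +1.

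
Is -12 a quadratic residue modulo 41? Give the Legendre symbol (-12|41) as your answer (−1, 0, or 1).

-1

First reduce: -12 ≡ 29 (mod 41).
Reciprocity: 29 ≡ 1 and 41 ≡ 1 (mod 4), so (29/41) = +(41/29).
Reduce top mod 29: now compute (12/29).
Pull out 2^2: since 29 ≡ 5 (mod 8), (2/29) = -1, so (2/29)^2 = +1.
Reciprocity: 3 ≡ 3 and 29 ≡ 1 (mod 4), so (3/29) = +(29/3).
Reduce top mod 3: now compute (2/3).
Pull out 2: since 3 ≡ 3 (mod 8), (2/3) = -1.
Reached (1/3) = 1. Collecting the sign flips along the way, the symbol is -1.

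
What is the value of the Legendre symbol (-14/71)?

1

Euler's criterion: (-14/71) ≡ 57^35 (mod 71).
57^2 ≡ 54 (mod 71)
57^4 ≡ 5 (mod 71)
57^8 ≡ 25 (mod 71)
57^16 ≡ 57 (mod 71)
57^32 ≡ 54 (mod 71)
57^35 = 57^(32+2+1) ≡ 1 (mod 71).
Result is 1, so (-14/71) = 1.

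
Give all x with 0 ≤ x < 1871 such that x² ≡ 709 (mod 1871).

Since 1871 ≡ 3 (mod 4), a square root of 709 is 709^((1871+1)/4) = 709^468 mod 1871.
Repeated squaring: 709^2≡1253, 709^4≡240, 709^8≡1470, 709^16≡1766, 709^32≡1670, 709^64≡1110, 709^128≡982, 709^256≡759 (mod 1871).
709^468 = 709^(256+128+64+16+4) ≡ 200 (mod 1871).
Check: 200² = 40000 ≡ 709 (mod 1871). The two roots are 200 and 1671.

200, 1671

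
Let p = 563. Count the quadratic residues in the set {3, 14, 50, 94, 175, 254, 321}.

3

(3/563) = +1 → QR.
(14/563) = -1 → non-residue.
(50/563) = -1 → non-residue.
(94/563) = -1 → non-residue.
(175/563) = +1 → QR.
(254/563) = -1 → non-residue.
(321/563) = +1 → QR.
Total quadratic residues among the 7: 3.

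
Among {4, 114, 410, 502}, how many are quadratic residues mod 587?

(4/587) = +1 → QR.
(114/587) = +1 → QR.
(410/587) = -1 → non-residue.
(502/587) = +1 → QR.
Total quadratic residues among the 4: 3.

3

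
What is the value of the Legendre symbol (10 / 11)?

-1

Pull out 2: since 11 ≡ 3 (mod 8), (2/11) = -1.
Reciprocity: 5 ≡ 1 and 11 ≡ 3 (mod 4), so (5/11) = +(11/5).
Reduce top mod 5: now compute (1/5).
Reached (1/5) = 1. Collecting the sign flips along the way, the symbol is -1.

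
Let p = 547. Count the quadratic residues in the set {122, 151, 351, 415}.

(122/547) = +1 → QR.
(151/547) = -1 → non-residue.
(351/547) = -1 → non-residue.
(415/547) = +1 → QR.
Total quadratic residues among the 4: 2.

2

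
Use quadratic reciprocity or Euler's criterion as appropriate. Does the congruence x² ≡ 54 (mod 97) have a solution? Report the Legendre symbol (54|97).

Pull out 2: since 97 ≡ 1 (mod 8), (2/97) = +1.
Reciprocity: 27 ≡ 3 and 97 ≡ 1 (mod 4), so (27/97) = +(97/27).
Reduce top mod 27: now compute (16/27).
Pull out 2^4: since 27 ≡ 3 (mod 8), (2/27) = -1, so (2/27)^4 = +1.
Reached (1/27) = 1. Collecting the sign flips along the way, the symbol is +1.

1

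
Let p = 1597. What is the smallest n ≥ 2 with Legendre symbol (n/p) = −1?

2

(2/1597) = −1, so 2 is the smallest positive non-residue mod 1597.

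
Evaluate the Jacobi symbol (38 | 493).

Pull out 2: since 493 ≡ 5 (mod 8), (2/493) = -1.
Reciprocity: 19 ≡ 3 and 493 ≡ 1 (mod 4), so (19/493) = +(493/19).
Reduce top mod 19: now compute (18/19).
Pull out 2: since 19 ≡ 3 (mod 8), (2/19) = -1.
Reciprocity: 9 ≡ 1 and 19 ≡ 3 (mod 4), so (9/19) = +(19/9).
Reduce top mod 9: now compute (1/9).
Reached (1/9) = 1. Collecting the sign flips along the way, the symbol is +1.

1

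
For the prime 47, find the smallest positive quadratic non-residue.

(2/47) = +1, so 2 is a residue.
(3/47) = +1, so 3 is a residue.
(4/47) = +1, so 4 is a residue.
(5/47) = −1, so 5 is the smallest positive non-residue mod 47.

5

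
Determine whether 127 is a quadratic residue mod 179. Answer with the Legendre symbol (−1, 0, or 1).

Euler's criterion: (127/179) ≡ 127^89 (mod 179).
127^2 ≡ 19 (mod 179)
127^4 ≡ 3 (mod 179)
127^8 ≡ 9 (mod 179)
127^16 ≡ 81 (mod 179)
127^32 ≡ 117 (mod 179)
127^64 ≡ 85 (mod 179)
127^89 = 127^(64+16+8+1) ≡ 178 (mod 179).
Result is 178 ≡ −1, so (127/179) = −1.

-1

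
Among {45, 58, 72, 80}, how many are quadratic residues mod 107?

0

(45/107) = -1 → non-residue.
(58/107) = -1 → non-residue.
(72/107) = -1 → non-residue.
(80/107) = -1 → non-residue.
Total quadratic residues among the 4: 0.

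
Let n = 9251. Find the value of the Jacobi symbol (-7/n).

1

First reduce: -7 ≡ 9244 (mod 9251).
Pull out 2^2: since 9251 ≡ 3 (mod 8), (2/9251) = -1, so (2/9251)^2 = +1.
Reciprocity: 2311 ≡ 3 and 9251 ≡ 3 (mod 4), so (2311/9251) = −(9251/2311).
Reduce top mod 2311: now compute (7/2311).
Reciprocity: 7 ≡ 3 and 2311 ≡ 3 (mod 4), so (7/2311) = −(2311/7).
Reduce top mod 7: now compute (1/7).
Reached (1/7) = 1. Collecting the sign flips along the way, the symbol is +1.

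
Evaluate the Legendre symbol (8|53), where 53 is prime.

-1

Pull out 2^3: since 53 ≡ 5 (mod 8), (2/53) = -1, so (2/53)^3 = -1.
Reached (1/53) = 1. Collecting the sign flips along the way, the symbol is -1.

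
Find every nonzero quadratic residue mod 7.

Square k = 1,…,3 (k and 7−k give the same square):
1²=1, 2²=4, 3²≡2 (mod 7).
So the quadratic residues mod 7 are {1, 2, 4}.

1, 2, 4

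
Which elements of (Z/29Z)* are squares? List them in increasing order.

Square k = 1,…,14 (k and 29−k give the same square):
1²=1, 2²=4, 3²=9, 4²=16, 5²=25, 6²≡7, 7²≡20, 8²≡6, 9²≡23, 10²≡13, 11²≡5, 12²≡28, 13²≡24, 14²≡22 (mod 29).
So the quadratic residues mod 29 are {1, 4, 5, 6, 7, 9, 13, 16, 20, 22, 23, 24, 25, 28}.

1, 4, 5, 6, 7, 9, 13, 16, 20, 22, 23, 24, 25, 28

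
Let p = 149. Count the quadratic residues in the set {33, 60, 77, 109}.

(33/149) = +1 → QR.
(60/149) = -1 → non-residue.
(77/149) = -1 → non-residue.
(109/149) = -1 → non-residue.
Total quadratic residues among the 4: 1.

1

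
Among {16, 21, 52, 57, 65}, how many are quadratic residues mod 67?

3

(16/67) = +1 → QR.
(21/67) = +1 → QR.
(52/67) = -1 → non-residue.
(57/67) = -1 → non-residue.
(65/67) = +1 → QR.
Total quadratic residues among the 5: 3.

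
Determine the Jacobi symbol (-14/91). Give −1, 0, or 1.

First reduce: -14 ≡ 77 (mod 91).
Reciprocity: 77 ≡ 1 and 91 ≡ 3 (mod 4), so (77/91) = +(91/77).
Reduce top mod 77: now compute (14/77).
Pull out 2: since 77 ≡ 5 (mod 8), (2/77) = -1.
Reciprocity: 7 ≡ 3 and 77 ≡ 1 (mod 4), so (7/77) = +(77/7).
Reduce top mod 7: now compute (0/7).
Top reduces to 0: gcd > 1, so the symbol is 0.

0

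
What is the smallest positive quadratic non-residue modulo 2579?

(2/2579) = −1, so 2 is the smallest positive non-residue mod 2579.

2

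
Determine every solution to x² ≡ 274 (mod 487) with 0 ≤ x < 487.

Since 487 ≡ 3 (mod 4), a square root of 274 is 274^((487+1)/4) = 274^122 mod 487.
Repeated squaring: 274^2≡78, 274^4≡240, 274^8≡134, 274^16≡424, 274^32≡73, 274^64≡459 (mod 487).
274^122 = 274^(64+32+16+8+2) ≡ 122 (mod 487).
Check: 122² = 14884 ≡ 274 (mod 487). The two roots are 122 and 365.

122, 365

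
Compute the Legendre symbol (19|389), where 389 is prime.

1

Euler's criterion: (19/389) ≡ 19^194 (mod 389).
19^2 ≡ 361 (mod 389)
19^4 ≡ 6 (mod 389)
19^8 ≡ 36 (mod 389)
19^16 ≡ 129 (mod 389)
19^32 ≡ 303 (mod 389)
19^64 ≡ 5 (mod 389)
19^128 ≡ 25 (mod 389)
19^194 = 19^(128+64+2) ≡ 1 (mod 389).
Result is 1, so (19/389) = 1.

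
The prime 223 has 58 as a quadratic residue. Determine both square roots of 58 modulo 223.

Since 223 ≡ 3 (mod 4), a square root of 58 is 58^((223+1)/4) = 58^56 mod 223.
Repeated squaring: 58^2≡19, 58^4≡138, 58^8≡89, 58^16≡116, 58^32≡76 (mod 223).
58^56 = 58^(32+16+8) ≡ 110 (mod 223).
Check: 110² = 12100 ≡ 58 (mod 223). The two roots are 110 and 113.

110, 113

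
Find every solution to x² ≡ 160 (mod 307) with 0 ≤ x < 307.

62, 245

Since 307 ≡ 3 (mod 4), a square root of 160 is 160^((307+1)/4) = 160^77 mod 307.
Repeated squaring: 160^2≡119, 160^4≡39, 160^8≡293, 160^16≡196, 160^32≡41, 160^64≡146 (mod 307).
160^77 = 160^(64+8+4+1) ≡ 62 (mod 307).
Check: 62² = 3844 ≡ 160 (mod 307). The two roots are 62 and 245.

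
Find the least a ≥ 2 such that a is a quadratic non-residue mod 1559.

17

(2/1559) = +1, so 2 is a residue.
(3/1559) = +1, so 3 is a residue.
(4/1559) = +1, so 4 is a residue.
(5/1559) = +1, so 5 is a residue.
(6/1559) = +1, so 6 is a residue.
(7/1559) = +1, so 7 is a residue.
(8/1559) = +1, so 8 is a residue.
(9/1559) = +1, so 9 is a residue.
(10/1559) = +1, so 10 is a residue.
(11/1559) = +1, so 11 is a residue.
(12/1559) = +1, so 12 is a residue.
(13/1559) = +1, so 13 is a residue.
(14/1559) = +1, so 14 is a residue.
(15/1559) = +1, so 15 is a residue.
(16/1559) = +1, so 16 is a residue.
(17/1559) = −1, so 17 is the smallest positive non-residue mod 1559.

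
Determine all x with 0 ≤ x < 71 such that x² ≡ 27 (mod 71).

Since 71 ≡ 3 (mod 4), a square root of 27 is 27^((71+1)/4) = 27^18 mod 71.
Repeated squaring: 27^2≡19, 27^4≡6, 27^8≡36, 27^16≡18 (mod 71).
27^18 = 27^(16+2) ≡ 58 (mod 71).
Check: 58² = 3364 ≡ 27 (mod 71). The two roots are 13 and 58.

13, 58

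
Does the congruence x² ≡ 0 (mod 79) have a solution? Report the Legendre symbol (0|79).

Top reduces to 0: gcd > 1, so the symbol is 0.

0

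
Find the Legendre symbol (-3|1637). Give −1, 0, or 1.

First reduce: -3 ≡ 1634 (mod 1637).
Pull out 2: since 1637 ≡ 5 (mod 8), (2/1637) = -1.
Reciprocity: 817 ≡ 1 and 1637 ≡ 1 (mod 4), so (817/1637) = +(1637/817).
Reduce top mod 817: now compute (3/817).
Reciprocity: 3 ≡ 3 and 817 ≡ 1 (mod 4), so (3/817) = +(817/3).
Reduce top mod 3: now compute (1/3).
Reached (1/3) = 1. Collecting the sign flips along the way, the symbol is -1.

-1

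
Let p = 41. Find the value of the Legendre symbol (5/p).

1

Reciprocity: 5 ≡ 1 and 41 ≡ 1 (mod 4), so (5/41) = +(41/5).
Reduce top mod 5: now compute (1/5).
Reached (1/5) = 1. Collecting the sign flips along the way, the symbol is +1.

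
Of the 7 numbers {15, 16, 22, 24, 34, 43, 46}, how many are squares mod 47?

(15/47) = -1 → non-residue.
(16/47) = +1 → QR.
(22/47) = -1 → non-residue.
(24/47) = +1 → QR.
(34/47) = +1 → QR.
(43/47) = -1 → non-residue.
(46/47) = -1 → non-residue.
Total quadratic residues among the 7: 3.

3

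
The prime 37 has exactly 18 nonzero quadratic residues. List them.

1 3 4 7 9 10 11 12 16 21 25 26 27 28 30 33 34 36

Square k = 1,…,18 (k and 37−k give the same square):
1²=1, 2²=4, 3²=9, 4²=16, 5²=25, 6²=36, 7²≡12, 8²≡27, 9²≡7, 10²≡26, 11²≡10, 12²≡33, 13²≡21, 14²≡11, 15²≡3, 16²≡34, 17²≡30, 18²≡28 (mod 37).
So the quadratic residues mod 37 are {1, 3, 4, 7, 9, 10, 11, 12, 16, 21, 25, 26, 27, 28, 30, 33, 34, 36}.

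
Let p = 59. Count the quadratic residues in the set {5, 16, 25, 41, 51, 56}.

5

(5/59) = +1 → QR.
(16/59) = +1 → QR.
(25/59) = +1 → QR.
(41/59) = +1 → QR.
(51/59) = +1 → QR.
(56/59) = -1 → non-residue.
Total quadratic residues among the 6: 5.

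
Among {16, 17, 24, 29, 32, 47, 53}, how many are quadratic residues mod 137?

3

(16/137) = +1 → QR.
(17/137) = +1 → QR.
(24/137) = -1 → non-residue.
(29/137) = -1 → non-residue.
(32/137) = +1 → QR.
(47/137) = -1 → non-residue.
(53/137) = -1 → non-residue.
Total quadratic residues among the 7: 3.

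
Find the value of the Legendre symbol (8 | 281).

1

Euler's criterion: (8/281) ≡ 8^140 (mod 281).
8^2 ≡ 64 (mod 281)
8^4 ≡ 162 (mod 281)
8^8 ≡ 111 (mod 281)
8^16 ≡ 238 (mod 281)
8^32 ≡ 163 (mod 281)
8^64 ≡ 155 (mod 281)
8^128 ≡ 140 (mod 281)
8^140 = 8^(128+8+4) ≡ 1 (mod 281).
Result is 1, so (8/281) = 1.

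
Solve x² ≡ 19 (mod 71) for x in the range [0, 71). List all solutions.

27, 44

Since 71 ≡ 3 (mod 4), a square root of 19 is 19^((71+1)/4) = 19^18 mod 71.
Repeated squaring: 19^2≡6, 19^4≡36, 19^8≡18, 19^16≡40 (mod 71).
19^18 = 19^(16+2) ≡ 27 (mod 71).
Check: 27² = 729 ≡ 19 (mod 71). The two roots are 27 and 44.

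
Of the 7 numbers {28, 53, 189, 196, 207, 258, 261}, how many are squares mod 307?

3

(28/307) = +1 → QR.
(53/307) = +1 → QR.
(189/307) = -1 → non-residue.
(196/307) = +1 → QR.
(207/307) = -1 → non-residue.
(258/307) = -1 → non-residue.
(261/307) = -1 → non-residue.
Total quadratic residues among the 7: 3.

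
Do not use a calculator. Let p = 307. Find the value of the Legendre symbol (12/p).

-1

Euler's criterion: (12/307) ≡ 12^153 (mod 307).
12^2 ≡ 144 (mod 307)
12^4 ≡ 167 (mod 307)
12^8 ≡ 259 (mod 307)
12^16 ≡ 155 (mod 307)
12^32 ≡ 79 (mod 307)
12^64 ≡ 101 (mod 307)
12^128 ≡ 70 (mod 307)
12^153 = 12^(128+16+8+1) ≡ 306 (mod 307).
Result is 306 ≡ −1, so (12/307) = −1.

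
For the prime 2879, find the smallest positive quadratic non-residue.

(2/2879) = +1, so 2 is a residue.
(3/2879) = +1, so 3 is a residue.
(4/2879) = +1, so 4 is a residue.
(5/2879) = +1, so 5 is a residue.
(6/2879) = +1, so 6 is a residue.
(7/2879) = −1, so 7 is the smallest positive non-residue mod 2879.

7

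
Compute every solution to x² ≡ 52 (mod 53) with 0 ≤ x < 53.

23, 30

53 ≡ 1 (mod 4), so we find a root by search.
Trying successive values, 23² = 529 ≡ 52 (mod 53). The other root is 53 − 23 = 30.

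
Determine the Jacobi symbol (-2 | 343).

First reduce: -2 ≡ 341 (mod 343).
Reciprocity: 341 ≡ 1 and 343 ≡ 3 (mod 4), so (341/343) = +(343/341).
Reduce top mod 341: now compute (2/341).
Pull out 2: since 341 ≡ 5 (mod 8), (2/341) = -1.
Reached (1/341) = 1. Collecting the sign flips along the way, the symbol is -1.

-1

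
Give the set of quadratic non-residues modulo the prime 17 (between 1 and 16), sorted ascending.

3 5 6 7 10 11 12 14

Square k = 1,…,8 (k and 17−k give the same square):
1²=1, 2²=4, 3²=9, 4²=16, 5²≡8, 6²≡2, 7²≡15, 8²≡13 (mod 17).
The residues are {1, 2, 4, 8, 9, 13, 15, 16}; the non-residues are the remaining 8 nonzero classes.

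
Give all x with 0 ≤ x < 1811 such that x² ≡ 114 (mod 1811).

276, 1535

Since 1811 ≡ 3 (mod 4), a square root of 114 is 114^((1811+1)/4) = 114^453 mod 1811.
Repeated squaring: 114^2≡319, 114^4≡345, 114^8≡1310, 114^16≡1083, 114^32≡1172, 114^64≡846, 114^128≡371, 114^256≡5 (mod 1811).
114^453 = 114^(256+128+64+4+1) ≡ 276 (mod 1811).
Check: 276² = 76176 ≡ 114 (mod 1811). The two roots are 276 and 1535.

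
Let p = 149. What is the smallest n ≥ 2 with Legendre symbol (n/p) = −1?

(2/149) = −1, so 2 is the smallest positive non-residue mod 149.

2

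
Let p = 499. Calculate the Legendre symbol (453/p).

Reciprocity: 453 ≡ 1 and 499 ≡ 3 (mod 4), so (453/499) = +(499/453).
Reduce top mod 453: now compute (46/453).
Pull out 2: since 453 ≡ 5 (mod 8), (2/453) = -1.
Reciprocity: 23 ≡ 3 and 453 ≡ 1 (mod 4), so (23/453) = +(453/23).
Reduce top mod 23: now compute (16/23).
Pull out 2^4: since 23 ≡ 7 (mod 8), (2/23) = +1, so (2/23)^4 = +1.
Reached (1/23) = 1. Collecting the sign flips along the way, the symbol is -1.

-1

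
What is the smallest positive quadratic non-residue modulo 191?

(2/191) = +1, so 2 is a residue.
(3/191) = +1, so 3 is a residue.
(4/191) = +1, so 4 is a residue.
(5/191) = +1, so 5 is a residue.
(6/191) = +1, so 6 is a residue.
(7/191) = −1, so 7 is the smallest positive non-residue mod 191.

7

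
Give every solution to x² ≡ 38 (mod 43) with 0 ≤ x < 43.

Since 43 ≡ 3 (mod 4), a square root of 38 is 38^((43+1)/4) = 38^11 mod 43.
Repeated squaring: 38^2≡25, 38^4≡23, 38^8≡13 (mod 43).
38^11 = 38^(8+2+1) ≡ 9 (mod 43).
Check: 9² = 81 ≡ 38 (mod 43). The two roots are 9 and 34.

9, 34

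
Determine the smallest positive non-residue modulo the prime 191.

(2/191) = +1, so 2 is a residue.
(3/191) = +1, so 3 is a residue.
(4/191) = +1, so 4 is a residue.
(5/191) = +1, so 5 is a residue.
(6/191) = +1, so 6 is a residue.
(7/191) = −1, so 7 is the smallest positive non-residue mod 191.

7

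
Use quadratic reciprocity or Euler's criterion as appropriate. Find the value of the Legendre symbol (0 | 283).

0

Top reduces to 0: gcd > 1, so the symbol is 0.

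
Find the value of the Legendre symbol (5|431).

Reciprocity: 5 ≡ 1 and 431 ≡ 3 (mod 4), so (5/431) = +(431/5).
Reduce top mod 5: now compute (1/5).
Reached (1/5) = 1. Collecting the sign flips along the way, the symbol is +1.

1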